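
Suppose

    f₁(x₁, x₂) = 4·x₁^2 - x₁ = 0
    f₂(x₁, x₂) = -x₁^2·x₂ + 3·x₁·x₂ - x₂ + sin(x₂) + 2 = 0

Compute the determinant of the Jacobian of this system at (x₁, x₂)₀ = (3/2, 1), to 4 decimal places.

J = [[8·x₁ - 1, 0], [-2·x₁·x₂ + 3·x₂, -x₁^2 + 3·x₁ + cos(x₂) - 1]].
At the point, J = [[11.0000, 0.0000], [0.0000, 1.790302]].
det J = 19.6933.

19.6933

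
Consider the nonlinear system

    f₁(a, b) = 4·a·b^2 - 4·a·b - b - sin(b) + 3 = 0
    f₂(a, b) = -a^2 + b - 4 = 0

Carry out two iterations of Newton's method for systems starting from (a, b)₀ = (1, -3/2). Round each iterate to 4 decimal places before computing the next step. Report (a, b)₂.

(-0.7933, -3.9718)

At (1, -3/2): F = (20.497495, -6.5000).
Jacobian J = [[4·b^2 - 4·b, 8·a·b - 4·a - cos(b) - 1], [-2·a, 1]].
At the point, J = [[15.0000, -17.070737], [-2.0000, 1.0000]] (det J = -19.141474).
Solving J·Δ = −F gives Δ = (-4.7260, -2.9520).
Then the next iterate is (a, b)₁ = (-3.7260, -4.4520).
Round to (-3.7260, -4.4520) and repeat: F = (-355.268709, -22.335076), J = [[97.089216, 146.866672], [7.4520, 1.0000]].
Δ = (2.9327, 0.4802), so (a, b)₂ = (-0.7933, -3.9718).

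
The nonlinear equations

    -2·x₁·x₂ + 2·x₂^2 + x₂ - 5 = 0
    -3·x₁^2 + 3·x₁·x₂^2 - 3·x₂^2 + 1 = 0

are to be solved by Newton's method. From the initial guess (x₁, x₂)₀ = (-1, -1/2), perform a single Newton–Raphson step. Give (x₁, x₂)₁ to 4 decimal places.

At (-1, -1/2): F = (-6.0000, -3.5000).
Jacobian J = [[-2·x₂, -2·x₁ + 4·x₂ + 1], [-6·x₁ + 3·x₂^2, 6·x₁·x₂ - 6·x₂]].
At the point, J = [[1.0000, 1.0000], [6.7500, 6.0000]] (det J = -0.7500).
Solving J·Δ = −F gives Δ = (-43.3333, 49.3333).
Then the next iterate is (x₁, x₂)₁ = (-44.3333, 48.8333).

(-44.3333, 48.8333)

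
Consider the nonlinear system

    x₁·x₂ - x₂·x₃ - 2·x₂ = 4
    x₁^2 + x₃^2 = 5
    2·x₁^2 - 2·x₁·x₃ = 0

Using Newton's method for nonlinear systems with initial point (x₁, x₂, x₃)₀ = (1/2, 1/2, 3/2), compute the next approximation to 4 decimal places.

(-2.2500, -2.0833, 3.2500)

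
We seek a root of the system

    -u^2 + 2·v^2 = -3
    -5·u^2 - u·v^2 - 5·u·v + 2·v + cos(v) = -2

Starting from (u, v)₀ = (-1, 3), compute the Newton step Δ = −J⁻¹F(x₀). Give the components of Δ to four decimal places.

At (-1, 3): F = (20.0000, 26.010008).
Jacobian J = [[-2·u, 4·v], [-10·u - v^2 - 5·v, -2·u·v - 5·u - sin(v) + 2]].
At the point, J = [[2.0000, 12.0000], [-14.0000, 12.858880]] (det J = 193.717760).
Solving J·Δ = −F gives Δ = (0.2836, -1.7139).

(0.2836, -1.7139)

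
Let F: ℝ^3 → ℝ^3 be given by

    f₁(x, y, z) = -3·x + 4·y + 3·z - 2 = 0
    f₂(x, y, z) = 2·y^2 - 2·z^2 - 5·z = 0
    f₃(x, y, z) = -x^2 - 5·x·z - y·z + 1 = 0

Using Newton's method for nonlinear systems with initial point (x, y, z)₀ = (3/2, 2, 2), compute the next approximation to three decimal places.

(1.149, 0.932, 0.573)

At (3/2, 2, 2): F = (7.500, -10.000, -20.250).
Jacobian J = [[-3, 4, 3], [0, 4·y, -4·z - 5], [-2·x - 5·z, -z, -5·x - y]].
At the point, J = [[-3.000, 4.000, 3.000], [0.000, 8.000, -13.000], [-13.000, -2.000, -9.500]] (det J = 1294.000).
Solving J·Δ = −F gives Δ = (-0.351, -1.068, -1.427).
Then the next iterate is (x, y, z)₁ = (1.149, 0.932, 0.573).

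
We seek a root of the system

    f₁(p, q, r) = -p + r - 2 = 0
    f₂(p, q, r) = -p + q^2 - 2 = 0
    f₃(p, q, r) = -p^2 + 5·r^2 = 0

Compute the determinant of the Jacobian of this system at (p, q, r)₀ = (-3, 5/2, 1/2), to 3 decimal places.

-55.000

J = [[-1, 0, 1], [-1, 2·q, 0], [-2·p, 0, 10·r]].
At the point, J = [[-1.000, 0.000, 1.000], [-1.000, 5.000, 0.000], [6.000, 0.000, 5.000]].
det J = -55.000.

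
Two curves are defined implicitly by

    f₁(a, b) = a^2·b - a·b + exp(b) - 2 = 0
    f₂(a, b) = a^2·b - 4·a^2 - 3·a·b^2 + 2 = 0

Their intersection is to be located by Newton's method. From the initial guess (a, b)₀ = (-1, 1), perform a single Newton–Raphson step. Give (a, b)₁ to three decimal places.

At (-1, 1): F = (2.71828, 2.000).
Jacobian J = [[2·a·b - b, a^2 - a + exp(b)], [2·a·b - 8·a - 3·b^2, a^2 - 6·a·b]].
At the point, J = [[-3.000, 4.71828], [3.000, 7.000]] (det J = -35.15485).
Solving J·Δ = −F gives Δ = (0.273, -0.403).
Then the next iterate is (a, b)₁ = (-0.727, 0.597).

(-0.727, 0.597)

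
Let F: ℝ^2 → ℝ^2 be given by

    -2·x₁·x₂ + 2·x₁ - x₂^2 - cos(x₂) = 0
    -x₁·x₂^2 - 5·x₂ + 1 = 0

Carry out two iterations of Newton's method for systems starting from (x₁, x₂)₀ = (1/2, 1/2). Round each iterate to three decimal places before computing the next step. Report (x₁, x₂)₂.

At (1/2, 1/2): F = (-0.62758, -1.625).
Jacobian J = [[-2·x₂ + 2, -2·x₁ - 2·x₂ + sin(x₂)], [-x₂^2, -2·x₁·x₂ - 5]].
At the point, J = [[1.000, -1.52057], [-0.250, -5.500]] (det J = -5.88014).
Solving J·Δ = −F gives Δ = (0.167, -0.303).
Then the next iterate is (x₁, x₂)₁ = (0.667, 0.197).
Round to (0.667, 0.197) and repeat: F = (0.05173, -0.01089), J = [[1.606, -1.53227], [-0.03881, -5.26280]].
Δ = (-0.034, -0.002), so (x₁, x₂)₂ = (0.633, 0.195).

(0.633, 0.195)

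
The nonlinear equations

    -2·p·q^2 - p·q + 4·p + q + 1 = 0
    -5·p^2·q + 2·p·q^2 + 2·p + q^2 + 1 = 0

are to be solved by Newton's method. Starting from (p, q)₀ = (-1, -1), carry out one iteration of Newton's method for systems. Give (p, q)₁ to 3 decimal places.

(-0.286, -1.429)

At (-1, -1): F = (-3.000, 3.000).
Jacobian J = [[-2·q^2 - q + 4, -4·p·q - p + 1], [-10·p·q + 2·q^2 + 2, -5·p^2 + 4·p·q + 2·q]].
At the point, J = [[3.000, -2.000], [-6.000, -3.000]] (det J = -21.000).
Solving J·Δ = −F gives Δ = (0.714, -0.429).
Then the next iterate is (p, q)₁ = (-0.286, -1.429).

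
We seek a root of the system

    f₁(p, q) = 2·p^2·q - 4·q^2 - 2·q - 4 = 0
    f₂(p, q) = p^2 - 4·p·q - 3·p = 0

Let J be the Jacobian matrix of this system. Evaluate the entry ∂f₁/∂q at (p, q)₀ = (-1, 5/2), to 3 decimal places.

∂f₁/∂q = 2·p^2 - 8·q - 2.
At (-1, 5/2) this is -20.000.

-20.000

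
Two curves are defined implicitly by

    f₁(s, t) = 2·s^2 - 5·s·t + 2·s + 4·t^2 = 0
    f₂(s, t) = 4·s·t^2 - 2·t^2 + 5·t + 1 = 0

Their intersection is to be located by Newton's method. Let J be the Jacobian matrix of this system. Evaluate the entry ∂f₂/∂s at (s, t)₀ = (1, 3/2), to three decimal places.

9.000

∂f₂/∂s = 4·t^2.
At (1, 3/2) this is 9.000.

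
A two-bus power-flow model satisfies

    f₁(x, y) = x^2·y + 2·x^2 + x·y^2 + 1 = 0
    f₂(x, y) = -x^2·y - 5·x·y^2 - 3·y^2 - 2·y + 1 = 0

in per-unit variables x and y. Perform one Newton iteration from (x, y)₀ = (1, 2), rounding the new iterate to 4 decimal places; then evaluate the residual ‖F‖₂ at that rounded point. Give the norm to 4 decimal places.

11.2318

At (1, 2): F = (9.0000, -37.0000).
Jacobian J = [[2·x·y + 4·x + y^2, x^2 + 2·x·y], [-2·x·y - 5·y^2, -x^2 - 10·x·y - 6·y - 2]].
At the point, J = [[12.0000, 5.0000], [-24.0000, -35.0000]] (det J = -300.0000).
Solving J·Δ = −F gives Δ = (-0.4333, -0.7600).
Then the next iterate is (x, y)₁ = (0.5667, 1.2400).
Re-evaluating at (0.5667, 1.2400): F = (2.911880, -10.847814), so ‖F‖₂ = 11.2318.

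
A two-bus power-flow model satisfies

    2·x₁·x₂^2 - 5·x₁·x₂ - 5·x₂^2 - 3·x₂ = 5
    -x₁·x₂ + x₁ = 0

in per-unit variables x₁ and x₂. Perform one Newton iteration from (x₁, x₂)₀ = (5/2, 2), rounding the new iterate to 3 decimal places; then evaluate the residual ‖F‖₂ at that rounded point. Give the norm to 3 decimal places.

44.248

At (5/2, 2): F = (-36.000, -2.500).
Jacobian J = [[2·x₂^2 - 5·x₂, 4·x₁·x₂ - 5·x₁ - 10·x₂ - 3], [-x₂ + 1, -x₁]].
At the point, J = [[-2.000, -15.500], [-1.000, -2.500]] (det J = -10.500).
Solving J·Δ = −F gives Δ = (4.881, -2.952).
Then the next iterate is (x₁, x₂)₁ = (7.381, -0.952).
Re-evaluating at (7.381, -0.952): F = (41.83690, 14.40771), so ‖F‖₂ = 44.248.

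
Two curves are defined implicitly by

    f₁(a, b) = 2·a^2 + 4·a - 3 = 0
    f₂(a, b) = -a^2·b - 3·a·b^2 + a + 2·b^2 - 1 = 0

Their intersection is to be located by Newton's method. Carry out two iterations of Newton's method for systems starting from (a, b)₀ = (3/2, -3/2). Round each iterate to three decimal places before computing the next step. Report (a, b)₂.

(0.589, -5.359)

At (3/2, -3/2): F = (7.500, -1.750).
Jacobian J = [[4·a + 4, 0], [-2·a·b - 3·b^2 + 1, -a^2 - 6·a·b + 4·b]].
At the point, J = [[10.000, 0.000], [-1.250, 5.250]] (det J = 52.500).
Solving J·Δ = −F gives Δ = (-0.750, 0.155).
Then the next iterate is (a, b)₁ = (0.750, -1.345).
Round to (0.750, -1.345) and repeat: F = (1.125, 0.05431), J = [[7.000, 0.000], [-2.40957, 0.110]].
Δ = (-0.161, -4.014), so (a, b)₂ = (0.589, -5.359).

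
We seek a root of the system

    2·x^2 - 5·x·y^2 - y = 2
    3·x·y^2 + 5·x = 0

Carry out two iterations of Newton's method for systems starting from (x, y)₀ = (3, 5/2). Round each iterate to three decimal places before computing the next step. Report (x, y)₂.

(0.449, 1.350)

At (3, 5/2): F = (-80.250, 71.250).
Jacobian J = [[4·x - 5·y^2, -10·x·y - 1], [3·y^2 + 5, 6·x·y]].
At the point, J = [[-19.250, -76.000], [23.750, 45.000]] (det J = 938.750).
Solving J·Δ = −F gives Δ = (-1.921, -0.569).
Then the next iterate is (x, y)₁ = (1.079, 1.931).
Round to (1.079, 1.931) and repeat: F = (-21.71918, 17.46500), J = [[-14.32781, -21.83549], [16.18628, 12.50129]].
Δ = (-0.630, -0.581), so (x, y)₂ = (0.449, 1.350).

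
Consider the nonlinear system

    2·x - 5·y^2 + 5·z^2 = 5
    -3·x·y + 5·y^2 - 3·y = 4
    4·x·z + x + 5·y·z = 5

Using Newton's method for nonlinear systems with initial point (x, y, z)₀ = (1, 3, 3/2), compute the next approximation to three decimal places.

(-0.275, 1.564, 1.247)

At (1, 3, 3/2): F = (-36.750, 23.000, 24.500).
Jacobian J = [[2, -10·y, 10·z], [-3·y, -3·x + 10·y - 3, 0], [4·z + 1, 5·z, 4·x + 5·y]].
At the point, J = [[2.000, -30.000, 15.000], [-9.000, 24.000, 0.000], [7.000, 7.500, 19.000]] (det J = -7750.500).
Solving J·Δ = −F gives Δ = (-1.275, -1.436, -0.253).
Then the next iterate is (x, y, z)₁ = (-0.275, 1.564, 1.247).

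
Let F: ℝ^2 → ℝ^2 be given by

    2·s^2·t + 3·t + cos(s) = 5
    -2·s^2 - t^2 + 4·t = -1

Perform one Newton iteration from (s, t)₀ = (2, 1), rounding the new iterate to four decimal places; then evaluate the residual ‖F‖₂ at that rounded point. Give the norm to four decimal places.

At (2, 1): F = (5.583853, -4.0000).
Jacobian J = [[4·s·t - sin(s), 2·s^2 + 3], [-4·s, -2·t + 4]].
At the point, J = [[7.090703, 11.0000], [-8.0000, 2.0000]] (det J = 102.181405).
Solving J·Δ = −F gives Δ = (-0.5399, -0.1596).
Then the next iterate is (s, t)₁ = (1.4601, 0.8404).
Re-evaluating at (1.4601, 0.8404): F = (1.214954, -0.608456), so ‖F‖₂ = 1.3588.

1.3588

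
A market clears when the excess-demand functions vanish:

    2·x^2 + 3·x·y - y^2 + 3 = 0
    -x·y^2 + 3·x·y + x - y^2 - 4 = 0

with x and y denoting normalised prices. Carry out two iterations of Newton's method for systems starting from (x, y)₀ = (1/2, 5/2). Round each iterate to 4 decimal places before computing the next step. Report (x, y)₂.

At (1/2, 5/2): F = (1.0000, -9.1250).
Jacobian J = [[4·x + 3·y, 3·x - 2·y], [-y^2 + 3·y + 1, -2·x·y + 3·x - 2·y]].
At the point, J = [[9.5000, -3.5000], [2.2500, -6.0000]] (det J = -49.1250).
Solving J·Δ = −F gives Δ = (-0.7723, -1.8104).
Then the next iterate is (x, y)₁ = (-0.2723, 0.6896).
Round to (-0.2723, 0.6896) and repeat: F = (2.109412, -5.181691), J = [[0.9796, -2.1961], [2.593252, -1.820544]].
Δ = (3.8909, 2.6961), so (x, y)₂ = (3.6186, 3.3857).

(3.6186, 3.3857)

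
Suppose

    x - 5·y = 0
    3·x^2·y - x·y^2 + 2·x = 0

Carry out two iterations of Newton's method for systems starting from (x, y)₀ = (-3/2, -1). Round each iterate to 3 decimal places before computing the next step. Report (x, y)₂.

At (-3/2, -1): F = (3.500, -8.250).
Jacobian J = [[1, -5], [6·x·y - y^2 + 2, 3·x^2 - 2·x·y]].
At the point, J = [[1.000, -5.000], [10.000, 3.750]] (det J = 53.750).
Solving J·Δ = −F gives Δ = (0.523, 0.805).
Then the next iterate is (x, y)₁ = (-0.977, -0.195).
Round to (-0.977, -0.195) and repeat: F = (-0.002, -2.47525), J = [[1.000, -5.000], [3.10507, 2.48256]].
Δ = (0.688, 0.137), so (x, y)₂ = (-0.289, -0.058).

(-0.289, -0.058)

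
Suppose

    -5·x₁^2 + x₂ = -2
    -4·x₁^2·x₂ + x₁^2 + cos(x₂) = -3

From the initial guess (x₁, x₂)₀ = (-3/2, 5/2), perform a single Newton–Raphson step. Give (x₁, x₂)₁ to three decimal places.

(-1.015, 1.982)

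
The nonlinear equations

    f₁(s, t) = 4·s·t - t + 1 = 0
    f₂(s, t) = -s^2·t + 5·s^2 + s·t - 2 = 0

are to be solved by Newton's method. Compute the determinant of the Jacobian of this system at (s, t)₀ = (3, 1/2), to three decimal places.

J = [[4·t, 4·s - 1], [-2·s·t + 10·s + t, -s^2 + s]].
At the point, J = [[2.000, 11.000], [27.500, -6.000]].
det J = -314.500.

-314.500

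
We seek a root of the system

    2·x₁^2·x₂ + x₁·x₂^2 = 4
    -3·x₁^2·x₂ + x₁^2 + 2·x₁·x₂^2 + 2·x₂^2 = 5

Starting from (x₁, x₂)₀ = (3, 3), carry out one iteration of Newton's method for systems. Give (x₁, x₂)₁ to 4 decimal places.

At (3, 3): F = (77.0000, -5.0000).
Jacobian J = [[4·x₁·x₂ + x₂^2, 2·x₁^2 + 2·x₁·x₂], [-6·x₁·x₂ + 2·x₁ + 2·x₂^2, -3·x₁^2 + 4·x₁·x₂ + 4·x₂]].
At the point, J = [[45.0000, 36.0000], [-30.0000, 21.0000]] (det J = 2025.0000).
Solving J·Δ = −F gives Δ = (-0.8874, -1.0296).
Then the next iterate is (x₁, x₂)₁ = (2.1126, 1.9704).

(2.1126, 1.9704)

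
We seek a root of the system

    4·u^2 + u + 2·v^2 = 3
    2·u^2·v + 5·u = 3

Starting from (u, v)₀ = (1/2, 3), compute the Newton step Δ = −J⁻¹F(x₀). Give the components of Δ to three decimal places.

(-0.029, -1.363)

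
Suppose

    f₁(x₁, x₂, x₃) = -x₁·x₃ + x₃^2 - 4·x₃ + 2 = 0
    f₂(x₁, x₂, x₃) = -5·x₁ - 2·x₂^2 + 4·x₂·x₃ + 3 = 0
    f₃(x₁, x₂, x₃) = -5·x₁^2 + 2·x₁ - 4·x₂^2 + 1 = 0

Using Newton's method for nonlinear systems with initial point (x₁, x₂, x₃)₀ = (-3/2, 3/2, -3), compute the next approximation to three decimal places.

(-0.287, 1.365, -0.395)

At (-3/2, 3/2, -3): F = (18.500, -12.000, -22.250).
Jacobian J = [[-x₃, 0, -x₁ + 2·x₃ - 4], [-5, -4·x₂ + 4·x₃, 4·x₂], [-10·x₁ + 2, -8·x₂, 0]].
At the point, J = [[3.000, 0.000, -8.500], [-5.000, -18.000, 6.000], [17.000, -12.000, 0.000]] (det J = -2895.000).
Solving J·Δ = −F gives Δ = (1.213, -0.135, 2.605).
Then the next iterate is (x₁, x₂, x₃)₁ = (-0.287, 1.365, -0.395).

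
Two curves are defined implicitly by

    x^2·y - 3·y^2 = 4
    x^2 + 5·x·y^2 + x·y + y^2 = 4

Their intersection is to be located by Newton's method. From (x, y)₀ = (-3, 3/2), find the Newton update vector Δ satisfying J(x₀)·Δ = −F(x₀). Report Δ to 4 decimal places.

At (-3, 3/2): F = (2.7500, -31.0000).
Jacobian J = [[2·x·y, x^2 - 6·y], [2·x + 5·y^2 + y, 10·x·y + x + 2·y]].
At the point, J = [[-9.0000, 0.0000], [6.7500, -45.0000]] (det J = 405.0000).
Solving J·Δ = −F gives Δ = (0.3056, -0.6431).

(0.3056, -0.6431)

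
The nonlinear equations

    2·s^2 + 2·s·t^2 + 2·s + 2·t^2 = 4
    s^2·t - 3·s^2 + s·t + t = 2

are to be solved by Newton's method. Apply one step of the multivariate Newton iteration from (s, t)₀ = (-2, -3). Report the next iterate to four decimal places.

(-0.9722, -2.5278)

At (-2, -3): F = (-18.0000, -23.0000).
Jacobian J = [[4·s + 2·t^2 + 2, 4·s·t + 4·t], [2·s·t - 6·s + t, s^2 + s + 1]].
At the point, J = [[12.0000, 12.0000], [21.0000, 3.0000]] (det J = -216.0000).
Solving J·Δ = −F gives Δ = (1.0278, 0.4722).
Then the next iterate is (s, t)₁ = (-0.9722, -2.5278).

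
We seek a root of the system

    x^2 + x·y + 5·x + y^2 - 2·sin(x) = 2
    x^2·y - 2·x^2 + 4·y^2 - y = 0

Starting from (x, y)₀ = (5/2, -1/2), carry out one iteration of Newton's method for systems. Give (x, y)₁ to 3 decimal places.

(1.293, -1.269)

At (5/2, -1/2): F = (14.55306, -14.125).
Jacobian J = [[2·x + y - 2·cos(x) + 5, x + 2·y], [2·x·y - 4·x, x^2 + 8·y - 1]].
At the point, J = [[11.10229, 1.500], [-12.500, 1.250]] (det J = 32.62786).
Solving J·Δ = −F gives Δ = (-1.207, -0.769).
Then the next iterate is (x, y)₁ = (1.293, -1.269).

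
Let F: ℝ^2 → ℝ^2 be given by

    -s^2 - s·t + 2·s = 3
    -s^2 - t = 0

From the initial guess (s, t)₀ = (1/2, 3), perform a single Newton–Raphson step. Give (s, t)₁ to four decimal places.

(-0.9167, 1.1667)

At (1/2, 3): F = (-3.7500, -3.2500).
Jacobian J = [[-2·s - t + 2, -s], [-2·s, -1]].
At the point, J = [[-2.0000, -0.5000], [-1.0000, -1.0000]] (det J = 1.5000).
Solving J·Δ = −F gives Δ = (-1.4167, -1.8333).
Then the next iterate is (s, t)₁ = (-0.9167, 1.1667).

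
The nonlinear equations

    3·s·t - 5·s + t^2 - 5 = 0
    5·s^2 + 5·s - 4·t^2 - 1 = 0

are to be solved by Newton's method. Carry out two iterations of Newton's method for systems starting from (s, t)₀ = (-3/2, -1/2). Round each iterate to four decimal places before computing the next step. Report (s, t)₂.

(-1.1646, 0.2390)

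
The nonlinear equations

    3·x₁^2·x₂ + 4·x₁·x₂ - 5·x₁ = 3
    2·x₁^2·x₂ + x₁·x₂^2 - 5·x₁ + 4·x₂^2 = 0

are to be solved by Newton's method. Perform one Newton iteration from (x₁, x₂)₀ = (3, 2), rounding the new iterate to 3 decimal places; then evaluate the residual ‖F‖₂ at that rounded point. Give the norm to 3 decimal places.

At (3, 2): F = (60.000, 49.000).
Jacobian J = [[6·x₁·x₂ + 4·x₂ - 5, 3·x₁^2 + 4·x₁], [4·x₁·x₂ + x₂^2 - 5, 2·x₁^2 + 2·x₁·x₂ + 8·x₂]].
At the point, J = [[39.000, 39.000], [23.000, 46.000]] (det J = 897.000).
Solving J·Δ = −F gives Δ = (-0.946, -0.592).
Then the next iterate is (x₁, x₂)₁ = (2.054, 1.408).
Re-evaluating at (2.054, 1.408): F = (16.11883, 13.61230), so ‖F‖₂ = 21.098.

21.098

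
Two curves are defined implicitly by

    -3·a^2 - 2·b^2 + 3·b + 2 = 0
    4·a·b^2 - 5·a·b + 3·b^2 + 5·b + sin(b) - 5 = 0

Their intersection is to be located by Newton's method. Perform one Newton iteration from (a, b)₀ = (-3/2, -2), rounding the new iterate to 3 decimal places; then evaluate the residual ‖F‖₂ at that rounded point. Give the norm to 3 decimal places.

At (-3/2, -2): F = (-18.750, -42.90930).
Jacobian J = [[-6·a, -4·b + 3], [4·b^2 - 5·b, 8·a·b - 5·a + 6·b + cos(b) + 5]].
At the point, J = [[9.000, 11.000], [26.000, 24.08385]] (det J = -69.24532).
Solving J·Δ = −F gives Δ = (0.295, 1.463).
Then the next iterate is (a, b)₁ = (-1.205, -0.537).
Re-evaluating at (-1.205, -0.537): F = (-4.54381, -11.95682), so ‖F‖₂ = 12.791.

12.791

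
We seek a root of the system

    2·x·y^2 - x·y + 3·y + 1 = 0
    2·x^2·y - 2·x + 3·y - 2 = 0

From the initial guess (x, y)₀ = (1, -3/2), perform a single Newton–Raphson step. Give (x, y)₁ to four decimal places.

(-15.7500, -26.0000)

At (1, -3/2): F = (2.5000, -11.5000).
Jacobian J = [[2·y^2 - y, 4·x·y - x + 3], [4·x·y - 2, 2·x^2 + 3]].
At the point, J = [[6.0000, -4.0000], [-8.0000, 5.0000]] (det J = -2.0000).
Solving J·Δ = −F gives Δ = (-16.7500, -24.5000).
Then the next iterate is (x, y)₁ = (-15.7500, -26.0000).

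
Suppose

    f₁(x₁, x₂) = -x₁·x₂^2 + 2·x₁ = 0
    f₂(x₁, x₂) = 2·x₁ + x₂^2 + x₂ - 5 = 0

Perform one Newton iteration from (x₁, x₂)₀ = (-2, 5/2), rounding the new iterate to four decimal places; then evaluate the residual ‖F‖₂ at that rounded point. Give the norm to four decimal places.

At (-2, 5/2): F = (8.5000, -0.2500).
Jacobian J = [[-x₂^2 + 2, -2·x₁·x₂], [2, 2·x₂ + 1]].
At the point, J = [[-4.2500, 10.0000], [2.0000, 6.0000]] (det J = -45.5000).
Solving J·Δ = −F gives Δ = (1.1758, -0.3503).
Then the next iterate is (x₁, x₂)₁ = (-0.8242, 2.1497).
Re-evaluating at (-0.8242, 2.1497): F = (2.160401, 0.122510), so ‖F‖₂ = 2.1639.

2.1639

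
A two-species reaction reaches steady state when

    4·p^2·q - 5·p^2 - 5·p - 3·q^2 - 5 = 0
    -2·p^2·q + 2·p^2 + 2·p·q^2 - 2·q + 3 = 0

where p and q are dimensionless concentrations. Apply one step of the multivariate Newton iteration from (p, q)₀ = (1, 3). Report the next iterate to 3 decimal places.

At (1, 3): F = (-30.000, 11.000).
Jacobian J = [[8·p·q - 10·p - 5, 4·p^2 - 6·q], [-4·p·q + 4·p + 2·q^2, -2·p^2 + 4·p·q - 2]].
At the point, J = [[9.000, -14.000], [10.000, 8.000]] (det J = 212.000).
Solving J·Δ = −F gives Δ = (0.406, -1.882).
Then the next iterate is (p, q)₁ = (1.406, 1.118).

(1.406, 1.118)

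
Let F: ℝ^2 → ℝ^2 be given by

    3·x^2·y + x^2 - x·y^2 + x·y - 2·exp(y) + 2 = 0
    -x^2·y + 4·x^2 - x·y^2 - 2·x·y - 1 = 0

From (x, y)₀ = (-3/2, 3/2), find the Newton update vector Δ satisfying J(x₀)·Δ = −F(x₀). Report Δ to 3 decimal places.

(0.304, -1.643)

At (-3/2, 3/2): F = (6.53662, 12.500).
Jacobian J = [[6·x·y + 2·x - y^2 + y, 3·x^2 - 2·x·y + x - 2·exp(y)], [-2·x·y + 8·x - y^2 - 2·y, -x^2 - 2·x·y - 2·x]].
At the point, J = [[-17.250, 0.78662], [-12.750, 5.250]] (det J = -80.53307).
Solving J·Δ = −F gives Δ = (0.304, -1.643).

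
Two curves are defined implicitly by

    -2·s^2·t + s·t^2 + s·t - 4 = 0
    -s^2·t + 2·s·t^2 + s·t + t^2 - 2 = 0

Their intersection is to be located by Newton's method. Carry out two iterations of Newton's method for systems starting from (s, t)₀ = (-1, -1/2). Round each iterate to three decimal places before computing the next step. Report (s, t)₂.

At (-1, -1/2): F = (-2.750, -1.250).
Jacobian J = [[-4·s·t + t^2 + t, -2·s^2 + 2·s·t + s], [-2·s·t + 2·t^2 + t, -s^2 + 4·s·t + s + 2·t]].
At the point, J = [[-2.250, -2.000], [-1.000, -1.000]] (det J = 0.250).
Solving J·Δ = −F gives Δ = (-1.000, -0.250).
Then the next iterate is (s, t)₁ = (-2.000, -0.750).
Round to (-2.000, -0.750) and repeat: F = (2.375, 0.81250), J = [[-6.18750, -7.000], [-2.625, -1.500]].
Δ = (0.234, 0.133), so (s, t)₂ = (-1.766, -0.617).

(-1.766, -0.617)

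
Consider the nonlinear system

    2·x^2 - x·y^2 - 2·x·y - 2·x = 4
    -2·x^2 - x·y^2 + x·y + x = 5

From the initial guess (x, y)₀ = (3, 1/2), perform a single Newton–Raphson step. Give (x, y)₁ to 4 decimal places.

(1.2093, -0.7687)

At (3, 1/2): F = (4.2500, -19.2500).
Jacobian J = [[4·x - y^2 - 2·y - 2, -2·x·y - 2·x], [-4·x - y^2 + y + 1, -2·x·y + x]].
At the point, J = [[8.7500, -9.0000], [-10.7500, 0.0000]] (det J = -96.7500).
Solving J·Δ = −F gives Δ = (-1.7907, -1.2687).
Then the next iterate is (x, y)₁ = (1.2093, -0.7687).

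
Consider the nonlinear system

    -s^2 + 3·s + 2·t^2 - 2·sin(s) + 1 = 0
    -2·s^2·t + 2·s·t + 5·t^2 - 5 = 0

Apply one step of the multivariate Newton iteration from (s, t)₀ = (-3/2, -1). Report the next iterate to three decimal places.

At (-3/2, -1): F = (-1.75501, 7.500).
Jacobian J = [[-2·s - 2·cos(s) + 3, 4·t], [-4·s·t + 2·t, -2·s^2 + 2·s + 10·t]].
At the point, J = [[5.85853, -4.000], [-8.000, -17.500]] (det J = -134.52420).
Solving J·Δ = −F gives Δ = (0.451, 0.222).
Then the next iterate is (s, t)₁ = (-1.049, -0.778).

(-1.049, -0.778)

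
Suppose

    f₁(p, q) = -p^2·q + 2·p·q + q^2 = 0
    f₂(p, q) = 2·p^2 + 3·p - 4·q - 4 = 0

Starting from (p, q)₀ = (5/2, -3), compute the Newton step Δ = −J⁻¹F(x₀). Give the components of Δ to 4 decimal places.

(-2.6094, -1.4807)

At (5/2, -3): F = (12.7500, 28.0000).
Jacobian J = [[-2·p·q + 2·q, -p^2 + 2·p + 2·q], [4·p + 3, -4]].
At the point, J = [[9.0000, -7.2500], [13.0000, -4.0000]] (det J = 58.2500).
Solving J·Δ = −F gives Δ = (-2.6094, -1.4807).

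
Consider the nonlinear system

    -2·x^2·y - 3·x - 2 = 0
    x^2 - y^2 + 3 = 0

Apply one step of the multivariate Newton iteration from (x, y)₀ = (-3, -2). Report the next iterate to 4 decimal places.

(-1.5370, -1.8056)

At (-3, -2): F = (43.0000, 8.0000).
Jacobian J = [[-4·x·y - 3, -2·x^2], [2·x, -2·y]].
At the point, J = [[-27.0000, -18.0000], [-6.0000, 4.0000]] (det J = -216.0000).
Solving J·Δ = −F gives Δ = (1.4630, 0.1944).
Then the next iterate is (x, y)₁ = (-1.5370, -1.8056).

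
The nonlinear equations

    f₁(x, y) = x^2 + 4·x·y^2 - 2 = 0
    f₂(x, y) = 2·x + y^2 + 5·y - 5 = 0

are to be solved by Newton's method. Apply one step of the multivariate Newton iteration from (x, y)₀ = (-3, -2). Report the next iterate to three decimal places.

At (-3, -2): F = (-41.000, -17.000).
Jacobian J = [[2·x + 4·y^2, 8·x·y], [2, 2·y + 5]].
At the point, J = [[10.000, 48.000], [2.000, 1.000]] (det J = -86.000).
Solving J·Δ = −F gives Δ = (9.012, -1.023).
Then the next iterate is (x, y)₁ = (6.012, -3.023).

(6.012, -3.023)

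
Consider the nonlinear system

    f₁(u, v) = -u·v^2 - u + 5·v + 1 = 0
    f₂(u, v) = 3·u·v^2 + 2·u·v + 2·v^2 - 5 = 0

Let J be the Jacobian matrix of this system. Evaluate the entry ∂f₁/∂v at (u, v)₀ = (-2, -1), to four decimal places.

1.0000

∂f₁/∂v = -2·u·v + 5.
At (-2, -1) this is 1.0000.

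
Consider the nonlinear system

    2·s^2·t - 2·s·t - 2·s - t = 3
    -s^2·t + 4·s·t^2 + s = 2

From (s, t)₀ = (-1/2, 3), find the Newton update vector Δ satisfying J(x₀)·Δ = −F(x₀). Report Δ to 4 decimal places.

(-0.1106, -2.0957)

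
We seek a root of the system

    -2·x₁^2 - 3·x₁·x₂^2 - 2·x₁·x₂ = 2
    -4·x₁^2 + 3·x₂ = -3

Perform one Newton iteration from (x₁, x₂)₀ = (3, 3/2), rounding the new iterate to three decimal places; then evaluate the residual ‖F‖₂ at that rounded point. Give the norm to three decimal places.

At (3, 3/2): F = (-49.250, -28.500).
Jacobian J = [[-4·x₁ - 3·x₂^2 - 2·x₂, -6·x₁·x₂ - 2·x₁], [-8·x₁, 3]].
At the point, J = [[-21.750, -33.000], [-24.000, 3.000]] (det J = -857.250).
Solving J·Δ = −F gives Δ = (-1.269, -0.656).
Then the next iterate is (x₁, x₂)₁ = (1.731, 0.844).
Re-evaluating at (1.731, 0.844): F = (-14.61381, -6.45344), so ‖F‖₂ = 15.975.

15.975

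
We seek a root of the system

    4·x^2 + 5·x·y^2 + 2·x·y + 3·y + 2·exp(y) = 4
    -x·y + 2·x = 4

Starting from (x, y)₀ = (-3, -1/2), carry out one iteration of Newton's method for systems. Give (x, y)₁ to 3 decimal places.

At (-3, -1/2): F = (30.96306, -11.500).
Jacobian J = [[8·x + 5·y^2 + 2·y, 10·x·y + 2·x + 2·exp(y) + 3], [-y + 2, -x]].
At the point, J = [[-23.750, 13.21306], [2.500, 3.000]] (det J = -104.28265).
Solving J·Δ = −F gives Δ = (2.348, 1.877).
Then the next iterate is (x, y)₁ = (-0.652, 1.377).

(-0.652, 1.377)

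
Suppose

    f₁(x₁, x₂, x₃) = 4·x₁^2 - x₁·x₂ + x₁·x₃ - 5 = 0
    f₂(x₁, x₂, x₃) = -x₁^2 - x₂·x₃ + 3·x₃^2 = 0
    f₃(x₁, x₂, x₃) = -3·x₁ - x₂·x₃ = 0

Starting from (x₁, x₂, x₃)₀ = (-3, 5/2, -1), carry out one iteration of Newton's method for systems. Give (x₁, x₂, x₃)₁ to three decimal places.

At (-3, 5/2, -1): F = (41.500, -3.500, 11.500).
Jacobian J = [[8·x₁ - x₂ + x₃, -x₁, x₁], [-2·x₁, -x₃, -x₂ + 6·x₃], [-3, -x₃, -x₂]].
At the point, J = [[-27.500, 3.000, -3.000], [6.000, 1.000, -8.500], [-3.000, 1.000, -2.500]] (det J = -70.500).
Solving J·Δ = −F gives Δ = (-0.362, -20.191, -3.043).
Then the next iterate is (x₁, x₂, x₃)₁ = (-3.362, -17.691, -4.043).

(-3.362, -17.691, -4.043)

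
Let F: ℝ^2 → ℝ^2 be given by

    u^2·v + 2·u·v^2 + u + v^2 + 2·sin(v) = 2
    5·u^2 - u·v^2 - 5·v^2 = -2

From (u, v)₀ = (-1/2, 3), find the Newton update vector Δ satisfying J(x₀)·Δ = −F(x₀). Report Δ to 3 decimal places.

At (-1/2, 3): F = (-1.46776, -37.250).
Jacobian J = [[2·u·v + 2·v^2 + 1, u^2 + 4·u·v + 2·v + 2·cos(v)], [10·u - v^2, -2·u·v - 10·v]].
At the point, J = [[16.000, -1.72998], [-14.000, -27.000]] (det J = -456.21979).
Solving J·Δ = −F gives Δ = (-0.054, -1.351).

(-0.054, -1.351)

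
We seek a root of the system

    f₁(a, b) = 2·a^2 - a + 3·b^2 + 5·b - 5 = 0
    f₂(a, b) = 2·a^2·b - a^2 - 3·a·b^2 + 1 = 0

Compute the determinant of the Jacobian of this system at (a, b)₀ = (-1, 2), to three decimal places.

236.000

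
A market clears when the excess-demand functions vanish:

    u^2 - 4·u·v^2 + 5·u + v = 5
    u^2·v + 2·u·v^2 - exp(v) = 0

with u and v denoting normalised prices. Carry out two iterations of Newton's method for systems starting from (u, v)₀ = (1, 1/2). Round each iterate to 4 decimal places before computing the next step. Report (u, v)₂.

At (1, 1/2): F = (0.5000, -0.648721).
Jacobian J = [[2·u - 4·v^2 + 5, -8·u·v + 1], [2·u·v + 2·v^2, u^2 + 4·u·v - exp(v)]].
At the point, J = [[6.0000, -3.0000], [1.5000, 1.351279]] (det J = 12.607672).
Solving J·Δ = −F gives Δ = (0.1008, 0.3682).
Then the next iterate is (u, v)₁ = (1.1008, 0.8682).
Round to (1.1008, 0.8682) and repeat: F = (-0.735045, 0.328935), J = [[4.186515, -6.645716], [3.418972, 2.652001]].
Δ = (-0.0070, -0.1150), so (u, v)₂ = (1.0938, 0.7532).

(1.0938, 0.7532)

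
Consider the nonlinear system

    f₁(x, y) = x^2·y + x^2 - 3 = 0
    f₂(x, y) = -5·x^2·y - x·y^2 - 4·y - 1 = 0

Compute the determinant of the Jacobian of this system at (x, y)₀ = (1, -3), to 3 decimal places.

-9.000

J = [[2·x·y + 2·x, x^2], [-10·x·y - y^2, -5·x^2 - 2·x·y - 4]].
At the point, J = [[-4.000, 1.000], [21.000, -3.000]].
det J = -9.000.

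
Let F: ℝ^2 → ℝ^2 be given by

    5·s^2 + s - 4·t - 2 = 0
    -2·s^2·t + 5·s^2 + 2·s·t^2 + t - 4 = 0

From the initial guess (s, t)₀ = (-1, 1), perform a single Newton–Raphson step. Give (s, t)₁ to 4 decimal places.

At (-1, 1): F = (-2.0000, -2.0000).
Jacobian J = [[10·s + 1, -4], [-4·s·t + 10·s + 2·t^2, -2·s^2 + 4·s·t + 1]].
At the point, J = [[-9.0000, -4.0000], [-4.0000, -5.0000]] (det J = 29.0000).
Solving J·Δ = −F gives Δ = (-0.0690, -0.3448).
Then the next iterate is (s, t)₁ = (-1.0690, 0.6552).

(-1.0690, 0.6552)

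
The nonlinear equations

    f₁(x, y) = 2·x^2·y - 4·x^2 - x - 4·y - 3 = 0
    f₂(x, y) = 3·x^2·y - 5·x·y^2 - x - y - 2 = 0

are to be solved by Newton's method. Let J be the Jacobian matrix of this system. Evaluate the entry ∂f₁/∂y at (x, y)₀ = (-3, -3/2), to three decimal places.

14.000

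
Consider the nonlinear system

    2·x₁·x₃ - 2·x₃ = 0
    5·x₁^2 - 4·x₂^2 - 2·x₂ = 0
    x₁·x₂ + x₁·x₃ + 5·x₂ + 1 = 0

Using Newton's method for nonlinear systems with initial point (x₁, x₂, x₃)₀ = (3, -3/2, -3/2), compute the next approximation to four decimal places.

At (3, -3/2, -3/2): F = (-6.0000, 39.0000, -15.5000).
Jacobian J = [[2·x₃, 0, 2·x₁ - 2], [10·x₁, -8·x₂ - 2, 0], [x₂ + x₃, x₁ + 5, x₁]].
At the point, J = [[-3.0000, 0.0000, 4.0000], [30.0000, 10.0000, 0.0000], [-3.0000, 8.0000, 3.0000]] (det J = 990.0000).
Solving J·Δ = −F gives Δ = (-1.7051, 1.2152, 0.2212).
Then the next iterate is (x₁, x₂, x₃)₁ = (1.2949, -0.2848, -1.2788).

(1.2949, -0.2848, -1.2788)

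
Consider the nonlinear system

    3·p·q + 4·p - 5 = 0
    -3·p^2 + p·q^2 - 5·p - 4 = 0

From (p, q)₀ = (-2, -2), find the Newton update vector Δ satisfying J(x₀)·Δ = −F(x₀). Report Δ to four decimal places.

(1.8400, -0.7800)

At (-2, -2): F = (-1.0000, -14.0000).
Jacobian J = [[3·q + 4, 3·p], [-6·p + q^2 - 5, 2·p·q]].
At the point, J = [[-2.0000, -6.0000], [11.0000, 8.0000]] (det J = 50.0000).
Solving J·Δ = −F gives Δ = (1.8400, -0.7800).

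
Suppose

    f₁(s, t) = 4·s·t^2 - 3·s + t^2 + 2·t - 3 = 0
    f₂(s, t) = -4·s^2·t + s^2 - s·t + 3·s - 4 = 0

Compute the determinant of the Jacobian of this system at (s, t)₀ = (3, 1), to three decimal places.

409.000

J = [[4·t^2 - 3, 8·s·t + 2·t + 2], [-8·s·t + 2·s - t + 3, -4·s^2 - s]].
At the point, J = [[1.000, 28.000], [-16.000, -39.000]].
det J = 409.000.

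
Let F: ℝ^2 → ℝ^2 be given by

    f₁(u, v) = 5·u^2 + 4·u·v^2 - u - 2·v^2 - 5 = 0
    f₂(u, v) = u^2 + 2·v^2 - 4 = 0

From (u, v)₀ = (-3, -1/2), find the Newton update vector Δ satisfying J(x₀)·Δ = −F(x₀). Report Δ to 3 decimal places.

(1.083, -0.500)

At (-3, -1/2): F = (39.500, 5.500).
Jacobian J = [[10·u + 4·v^2 - 1, 8·u·v - 4·v], [2·u, 4·v]].
At the point, J = [[-30.000, 14.000], [-6.000, -2.000]] (det J = 144.000).
Solving J·Δ = −F gives Δ = (1.083, -0.500).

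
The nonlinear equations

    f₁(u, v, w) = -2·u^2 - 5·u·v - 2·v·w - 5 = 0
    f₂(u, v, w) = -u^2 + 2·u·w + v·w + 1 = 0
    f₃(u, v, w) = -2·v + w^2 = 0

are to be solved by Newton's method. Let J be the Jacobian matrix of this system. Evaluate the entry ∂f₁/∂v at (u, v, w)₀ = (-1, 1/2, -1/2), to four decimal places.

∂f₁/∂v = -5·u - 2·w.
At (-1, 1/2, -1/2) this is 6.0000.

6.0000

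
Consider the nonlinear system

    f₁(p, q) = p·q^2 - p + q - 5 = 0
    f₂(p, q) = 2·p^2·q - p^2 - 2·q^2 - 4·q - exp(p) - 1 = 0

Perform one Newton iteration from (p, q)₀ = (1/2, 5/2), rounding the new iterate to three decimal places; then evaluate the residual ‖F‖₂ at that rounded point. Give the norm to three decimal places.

At (1/2, 5/2): F = (0.125, -24.14872).
Jacobian J = [[q^2 - 1, 2·p·q + 1], [4·p·q - 2·p - exp(p), 2·p^2 - 4·q - 4]].
At the point, J = [[5.250, 3.500], [2.35128, -13.500]] (det J = -79.10448).
Solving J·Δ = −F gives Δ = (1.047, -1.606).
Then the next iterate is (p, q)₁ = (1.547, 0.894).
Re-evaluating at (1.547, 0.894): F = (-4.41658, -8.98598), so ‖F‖₂ = 10.013.

10.013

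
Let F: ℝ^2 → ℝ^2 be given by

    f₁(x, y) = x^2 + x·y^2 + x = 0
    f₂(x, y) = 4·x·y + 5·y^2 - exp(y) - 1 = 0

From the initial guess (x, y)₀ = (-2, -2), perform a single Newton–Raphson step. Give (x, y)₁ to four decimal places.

(1.0700, -1.6338)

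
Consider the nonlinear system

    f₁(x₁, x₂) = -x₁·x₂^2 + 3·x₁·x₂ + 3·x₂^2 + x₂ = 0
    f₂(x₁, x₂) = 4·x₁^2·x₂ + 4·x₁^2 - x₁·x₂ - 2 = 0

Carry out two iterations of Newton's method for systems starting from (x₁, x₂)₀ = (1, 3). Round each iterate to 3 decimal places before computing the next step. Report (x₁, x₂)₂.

At (1, 3): F = (30.000, 11.000).
Jacobian J = [[-x₂^2 + 3·x₂, -2·x₁·x₂ + 3·x₁ + 6·x₂ + 1], [8·x₁·x₂ + 8·x₁ - x₂, 4·x₁^2 - x₁]].
At the point, J = [[0.000, 16.000], [29.000, 3.000]] (det J = -464.000).
Solving J·Δ = −F gives Δ = (-0.185, -1.875).
Then the next iterate is (x₁, x₂)₁ = (0.815, 1.125).
Round to (0.815, 1.125) and repeat: F = (6.64102, 2.72904), J = [[2.10938, 8.36125], [12.730, 1.84190]].
Δ = (-0.103, -0.768), so (x₁, x₂)₂ = (0.712, 0.357).

(0.712, 0.357)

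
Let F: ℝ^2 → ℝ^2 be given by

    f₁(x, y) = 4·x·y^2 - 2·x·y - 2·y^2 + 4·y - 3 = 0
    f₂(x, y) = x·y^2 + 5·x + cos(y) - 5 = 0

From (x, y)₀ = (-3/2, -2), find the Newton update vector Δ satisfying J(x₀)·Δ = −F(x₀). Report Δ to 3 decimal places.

At (-3/2, -2): F = (-49.000, -18.91615).
Jacobian J = [[4·y^2 - 2·y, 8·x·y - 2·x - 4·y + 4], [y^2 + 5, 2·x·y - sin(y)]].
At the point, J = [[20.000, 39.000], [9.000, 6.90930]] (det J = -212.81405).
Solving J·Δ = −F gives Δ = (1.876, 0.295).

(1.876, 0.295)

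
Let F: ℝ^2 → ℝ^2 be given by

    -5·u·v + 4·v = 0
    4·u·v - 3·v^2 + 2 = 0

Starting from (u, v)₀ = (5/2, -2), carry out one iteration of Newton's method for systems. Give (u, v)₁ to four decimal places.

At (5/2, -2): F = (17.0000, -30.0000).
Jacobian J = [[-5·v, -5·u + 4], [4·v, 4·u - 6·v]].
At the point, J = [[10.0000, -8.5000], [-8.0000, 22.0000]] (det J = 152.0000).
Solving J·Δ = −F gives Δ = (-0.7829, 1.0789).
Then the next iterate is (u, v)₁ = (1.7171, -0.9211).

(1.7171, -0.9211)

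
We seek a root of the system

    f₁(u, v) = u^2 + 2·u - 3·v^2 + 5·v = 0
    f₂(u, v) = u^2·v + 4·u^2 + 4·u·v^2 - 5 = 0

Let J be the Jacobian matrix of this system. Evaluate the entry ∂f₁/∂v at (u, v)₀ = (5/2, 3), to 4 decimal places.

-13.0000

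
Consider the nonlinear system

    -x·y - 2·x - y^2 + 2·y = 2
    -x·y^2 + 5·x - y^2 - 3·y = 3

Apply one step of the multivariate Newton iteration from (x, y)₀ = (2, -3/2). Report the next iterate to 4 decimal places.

(-3.6667, 0.3056)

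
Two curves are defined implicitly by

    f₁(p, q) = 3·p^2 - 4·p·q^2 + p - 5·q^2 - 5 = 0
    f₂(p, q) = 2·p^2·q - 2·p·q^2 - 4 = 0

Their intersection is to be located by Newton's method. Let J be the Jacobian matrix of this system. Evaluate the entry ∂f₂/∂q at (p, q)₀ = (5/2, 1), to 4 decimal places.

∂f₂/∂q = 2·p^2 - 4·p·q.
At (5/2, 1) this is 2.5000.

2.5000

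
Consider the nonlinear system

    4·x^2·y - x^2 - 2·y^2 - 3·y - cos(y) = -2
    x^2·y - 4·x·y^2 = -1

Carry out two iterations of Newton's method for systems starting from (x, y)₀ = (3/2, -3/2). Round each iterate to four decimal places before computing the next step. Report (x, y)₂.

At (3/2, -3/2): F = (-13.820737, -15.8750).
Jacobian J = [[8·x·y - 2·x, 4·x^2 - 4·y + sin(y) - 3], [2·x·y - 4·y^2, x^2 - 8·x·y]].
At the point, J = [[-21.0000, 11.002505], [-13.5000, 20.2500]] (det J = -276.716182).
Solving J·Δ = −F gives Δ = (-0.3802, 0.5305).
Then the next iterate is (x, y)₁ = (1.1198, -0.9695).
Round to (1.1198, -0.9695) and repeat: F = (-3.653850, -4.425842), J = [[-10.924769, 5.069205], [-5.931013, 9.939121]].
Δ = (-0.1768, 0.3398), so (x, y)₂ = (0.9430, -0.6297).

(0.9430, -0.6297)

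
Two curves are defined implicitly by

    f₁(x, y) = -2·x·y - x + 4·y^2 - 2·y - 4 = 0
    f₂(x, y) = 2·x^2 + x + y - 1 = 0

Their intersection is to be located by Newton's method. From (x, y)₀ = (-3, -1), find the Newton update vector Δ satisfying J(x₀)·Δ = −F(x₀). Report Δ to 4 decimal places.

At (-3, -1): F = (-1.0000, 13.0000).
Jacobian J = [[-2·y - 1, -2·x + 8·y - 2], [4·x + 1, 1]].
At the point, J = [[1.0000, -4.0000], [-11.0000, 1.0000]] (det J = -43.0000).
Solving J·Δ = −F gives Δ = (1.1860, 0.0465).

(1.1860, 0.0465)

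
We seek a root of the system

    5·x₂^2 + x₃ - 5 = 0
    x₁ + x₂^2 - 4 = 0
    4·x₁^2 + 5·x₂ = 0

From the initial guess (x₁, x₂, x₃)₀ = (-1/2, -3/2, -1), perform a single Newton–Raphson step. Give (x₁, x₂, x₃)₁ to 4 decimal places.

(-4.8929, -3.7143, -39.4643)

At (-1/2, -3/2, -1): F = (5.2500, -2.2500, -6.5000).
Jacobian J = [[0, 10·x₂, 1], [1, 2·x₂, 0], [8·x₁, 5, 0]].
At the point, J = [[0.0000, -15.0000, 1.0000], [1.0000, -3.0000, 0.0000], [-4.0000, 5.0000, 0.0000]] (det J = -7.0000).
Solving J·Δ = −F gives Δ = (-4.3929, -2.2143, -38.4643).
Then the next iterate is (x₁, x₂, x₃)₁ = (-4.8929, -3.7143, -39.4643).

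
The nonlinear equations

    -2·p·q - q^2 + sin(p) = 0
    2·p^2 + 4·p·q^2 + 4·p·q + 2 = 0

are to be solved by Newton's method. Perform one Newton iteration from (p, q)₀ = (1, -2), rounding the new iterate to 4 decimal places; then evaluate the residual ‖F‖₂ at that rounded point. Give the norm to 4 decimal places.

4.0507

At (1, -2): F = (0.841471, 12.0000).
Jacobian J = [[-2·q + cos(p), -2·p - 2·q], [4·p + 4·q^2 + 4·q, 8·p·q + 4·p]].
At the point, J = [[4.540302, 2.0000], [12.0000, -12.0000]] (det J = -78.483628).
Solving J·Δ = −F gives Δ = (-0.4345, 0.5655).
Then the next iterate is (p, q)₁ = (0.5655, -1.4345).
Re-evaluating at (0.5655, -1.4345): F = (0.100467, 4.049463), so ‖F‖₂ = 4.0507.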